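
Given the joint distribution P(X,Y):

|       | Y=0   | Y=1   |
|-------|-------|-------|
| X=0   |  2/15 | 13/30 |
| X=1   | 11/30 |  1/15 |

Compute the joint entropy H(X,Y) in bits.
1.7016 bits

H(X,Y) = -Σ_{x,y} P(x,y) log₂ P(x,y). Per-cell terms -P(x,y)·log₂P(x,y):
  X=0: 0.3876, 0.5228
  X=1: 0.5307, 0.2605
Sum of the 4 terms: H(X,Y) = 1.7016 bits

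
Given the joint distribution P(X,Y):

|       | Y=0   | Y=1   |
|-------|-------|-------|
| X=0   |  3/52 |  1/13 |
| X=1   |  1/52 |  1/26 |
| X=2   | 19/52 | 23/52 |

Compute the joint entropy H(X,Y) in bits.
1.8638 bits

H(X,Y) = -Σ_{x,y} P(x,y) log₂ P(x,y). Per-cell terms -P(x,y)·log₂P(x,y):
  X=0: 0.23743, 0.28465
  X=1: 0.10962, 0.18079
  X=2: 0.53073, 0.52054
Sum of the 6 terms: H(X,Y) = 1.8638 bits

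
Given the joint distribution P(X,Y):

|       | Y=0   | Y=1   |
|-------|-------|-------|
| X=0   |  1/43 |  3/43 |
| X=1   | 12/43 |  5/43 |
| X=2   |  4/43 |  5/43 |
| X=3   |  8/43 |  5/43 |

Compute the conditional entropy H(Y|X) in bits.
0.9190 bits

H(Y|X) = H(X,Y) - H(X)

H(X,Y) = -Σ_{x,y} P(x,y) log₂ P(x,y). Per-cell terms -P(x,y)·log₂P(x,y):
  X=0: 0.12619, 0.26800
  X=1: 0.51385, 0.36097
  X=2: 0.31872, 0.36097
  X=3: 0.45140, 0.36097
Sum of the 8 terms: H(X,Y) = 2.76107 bits

Marginal of X (row sums):
  P(X=0) = 1/43 + 3/43 = 4/43
  P(X=1) = 12/43 + 5/43 = 17/43
  P(X=2) = 4/43 + 5/43 = 9/43
  P(X=3) = 8/43 + 5/43 = 13/43
H(X) = -[(4/43)·log₂(4/43) + (17/43)·log₂(17/43) + (9/43)·log₂(9/43) + (13/43)·log₂(13/43)]
  = 0.31872 + 0.52929 + 0.47226 + 0.52176 = 1.84203 bits

H(Y|X) = H(X,Y) - H(X) = 2.76107 - 1.84203 = 0.9190 bits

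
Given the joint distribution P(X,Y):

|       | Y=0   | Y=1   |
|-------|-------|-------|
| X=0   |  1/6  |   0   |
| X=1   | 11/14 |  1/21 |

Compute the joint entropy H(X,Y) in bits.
0.9134 bits

H(X,Y) = -Σ_{x,y} P(x,y) log₂ P(x,y). Per-cell terms -P(x,y)·log₂P(x,y):
  X=0: 0.4308, 0.0000
  X=1: 0.2734, 0.2092
  (cells with P = 0 contribute 0)
Sum of the 4 terms: H(X,Y) = 0.9134 bits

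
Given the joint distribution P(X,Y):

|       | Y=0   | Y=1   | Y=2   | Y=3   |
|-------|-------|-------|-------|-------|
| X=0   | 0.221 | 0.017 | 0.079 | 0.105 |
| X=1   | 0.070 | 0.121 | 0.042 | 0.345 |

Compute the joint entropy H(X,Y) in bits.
2.5710 bits

H(X,Y) = -Σ_{x,y} P(x,y) log₂ P(x,y). Per-cell terms -P(x,y)·log₂P(x,y):
  X=0: 0.4813, 0.0999, 0.2893, 0.3414
  X=1: 0.2686, 0.3687, 0.1921, 0.5297
Sum of the 8 terms: H(X,Y) = 2.5710 bits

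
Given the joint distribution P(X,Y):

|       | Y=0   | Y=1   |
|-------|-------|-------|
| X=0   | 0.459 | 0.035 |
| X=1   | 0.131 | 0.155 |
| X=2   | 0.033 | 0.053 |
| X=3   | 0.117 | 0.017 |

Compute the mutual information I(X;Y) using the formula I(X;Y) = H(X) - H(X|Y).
0.2037 bits

I(X;Y) = H(X) - H(X|Y)

Marginal of X (row sums):
  P(X=0) = 0.459 + 0.035 = 0.494
  P(X=1) = 0.131 + 0.155 = 0.286
  P(X=2) = 0.033 + 0.053 = 0.086
  P(X=3) = 0.117 + 0.017 = 0.134
H(X) = -[0.494·log₂(0.494) + 0.286·log₂(0.286) + 0.086·log₂(0.086) + 0.134·log₂(0.134)]
  = 0.502604 + 0.516491 + 0.304399 + 0.388559 = 1.71205 bits

Marginal of Y (column sums):
  P(Y=0) = 0.459 + 0.131 + 0.033 + 0.117 = 0.740
  P(Y=1) = 0.035 + 0.155 + 0.053 + 0.017 = 0.260
H(X|Y) = Σ_y P(y)·H(X|Y=y):
  Y=0: P(Y=0) = 0.740, P(X|Y=0) = (459/740, 131/740, 33/740, 117/740) → H(X|Y=0) = 1.490415
  Y=1: P(Y=1) = 0.260, P(X|Y=1) = (7/52, 31/52, 53/260, 17/260) → H(X|Y=1) = 1.559326
H(X|Y) = 0.740·1.490415 + 0.260·1.559326 = 1.50833 bits

I(X;Y) = H(X) - H(X|Y) = 1.71205 - 1.50833 = 0.2037 bits

Cross-check via I(X;Y) = H(X) + H(Y) - H(X,Y): computing H(Y) from the column sums and H(X,Y) from the 8 cells in the same way gives H(Y) = 0.82675 bits and H(X,Y) = 2.33508 bits, so
I(X;Y) = 1.71205 + 0.82675 - 2.33508 = 0.2037 bits ✓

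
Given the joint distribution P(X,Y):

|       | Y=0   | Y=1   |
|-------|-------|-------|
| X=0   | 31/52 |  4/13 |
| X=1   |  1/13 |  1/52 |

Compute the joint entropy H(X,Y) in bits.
1.3624 bits

H(X,Y) = -Σ_{x,y} P(x,y) log₂ P(x,y). Per-cell terms -P(x,y)·log₂P(x,y):
  X=0: 0.44488, 0.52321
  X=1: 0.28465, 0.10962
Sum of the 4 terms: H(X,Y) = 1.3624 bits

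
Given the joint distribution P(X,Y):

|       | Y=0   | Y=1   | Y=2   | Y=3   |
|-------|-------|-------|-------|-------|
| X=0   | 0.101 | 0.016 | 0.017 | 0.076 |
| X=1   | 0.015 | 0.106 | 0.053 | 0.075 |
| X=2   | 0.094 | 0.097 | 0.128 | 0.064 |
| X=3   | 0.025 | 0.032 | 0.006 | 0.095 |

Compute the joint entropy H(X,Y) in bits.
3.6904 bits

H(X,Y) = -Σ_{x,y} P(x,y) log₂ P(x,y). Per-cell terms -P(x,y)·log₂P(x,y):
  X=0: 0.33406, 0.09545, 0.09993, 0.28256
  X=1: 0.09088, 0.34321, 0.22461, 0.28027
  X=2: 0.32065, 0.32649, 0.37962, 0.25381
  X=3: 0.13305, 0.15891, 0.04428, 0.32261
Sum of the 16 terms: H(X,Y) = 3.6904 bits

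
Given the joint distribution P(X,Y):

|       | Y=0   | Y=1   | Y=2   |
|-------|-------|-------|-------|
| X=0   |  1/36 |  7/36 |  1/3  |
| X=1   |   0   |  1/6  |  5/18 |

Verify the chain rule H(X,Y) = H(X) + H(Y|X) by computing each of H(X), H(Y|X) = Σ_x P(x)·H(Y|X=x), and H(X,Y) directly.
H(X) = 0.9911 bits, H(Y|X) = 1.0844 bits, H(X,Y) = 2.0755 bits

Marginal of X (row sums):
  P(X=0) = 1/36 + 7/36 + 1/3 = 5/9
  P(X=1) = 0 + 1/6 + 5/18 = 4/9
H(X) = -[(5/9)·log₂(5/9) + (4/9)·log₂(4/9)]
  = 0.47111 + 0.51997 = 0.9911 bits

H(Y|X) = Σ_x P(x)·H(Y|X=x):
  X=0: P(X=0) = 5/9, P(Y|X=0) = (1/20, 7/20, 3/5) → H(Y|X=0) = 1.18838
  X=1: P(X=1) = 4/9, P(Y|X=1) = (0, 3/8, 5/8) → H(Y|X=1) = 0.95443
H(Y|X) = (5/9)·1.18838 + (4/9)·0.95443 = 1.0844 bits

H(X,Y) = -Σ_{x,y} P(x,y) log₂ P(x,y). Per-cell terms -P(x,y)·log₂P(x,y):
  X=0: 0.14361, 0.45939, 0.52832
  X=1: 0.00000, 0.43083, 0.51333
  (cells with P = 0 contribute 0)
Sum of the 6 terms: H(X,Y) = 2.0755 bits

Chain rule check:
  H(X) + H(Y|X) = 0.9911 + 1.0844 = 2.0755 bits
  H(X,Y) = 2.0755 bits
✓ Chain rule verified.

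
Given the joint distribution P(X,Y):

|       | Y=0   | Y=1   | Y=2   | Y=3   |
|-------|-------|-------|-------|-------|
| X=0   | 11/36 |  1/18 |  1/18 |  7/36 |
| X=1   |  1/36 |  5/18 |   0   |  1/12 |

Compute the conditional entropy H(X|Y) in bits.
0.5994 bits

H(X|Y) = H(X,Y) - H(Y)

H(X,Y) = -Σ_{x,y} P(x,y) log₂ P(x,y). Per-cell terms -P(x,y)·log₂P(x,y):
  X=0: 0.522651, 0.231663, 0.231663, 0.459389
  X=1: 0.143609, 0.513332, 0.000000, 0.298747
  (cells with P = 0 contribute 0)
Sum of the 8 terms: H(X,Y) = 2.40105 bits

Marginal of Y (column sums):
  P(Y=0) = 11/36 + 1/36 = 1/3
  P(Y=1) = 1/18 + 5/18 = 1/3
  P(Y=2) = 1/18 + 0 = 1/18
  P(Y=3) = 7/36 + 1/12 = 5/18
H(Y) = -[(1/3)·log₂(1/3) + (1/3)·log₂(1/3) + (1/18)·log₂(1/18) + (5/18)·log₂(5/18)]
  = 0.528321 + 0.528321 + 0.231663 + 0.513332 = 1.80164 bits

H(X|Y) = H(X,Y) - H(Y) = 2.40105 - 1.80164 = 0.5994 bits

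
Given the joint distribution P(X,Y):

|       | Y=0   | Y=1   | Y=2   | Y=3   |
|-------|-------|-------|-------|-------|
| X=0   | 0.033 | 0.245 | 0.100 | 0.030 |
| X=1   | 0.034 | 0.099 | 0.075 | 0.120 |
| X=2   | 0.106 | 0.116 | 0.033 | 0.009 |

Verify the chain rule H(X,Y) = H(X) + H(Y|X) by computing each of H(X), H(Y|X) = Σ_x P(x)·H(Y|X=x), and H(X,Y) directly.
H(X) = 1.5624 bits, H(Y|X) = 1.6519 bits, H(X,Y) = 3.2143 bits

Marginal of X (row sums):
  P(X=0) = 0.033 + 0.245 + 0.100 + 0.030 = 0.408
  P(X=1) = 0.034 + 0.099 + 0.075 + 0.120 = 0.328
  P(X=2) = 0.106 + 0.116 + 0.033 + 0.009 = 0.264
H(X) = -[0.408·log₂(0.408) + 0.328·log₂(0.328) + 0.264·log₂(0.264)]
  = 0.52769 + 0.52750 + 0.50725 = 1.5624 bits

H(Y|X) = Σ_x P(x)·H(Y|X=x):
  X=0: P(X=0) = 0.408, P(Y|X=0) = (11/136, 245/408, 25/102, 5/68) → H(Y|X=0) = 1.50935
  X=1: P(X=1) = 0.328, P(Y|X=1) = (17/164, 99/328, 75/328, 15/41) → H(Y|X=1) = 1.87808
  X=2: P(X=2) = 0.264, P(Y|X=2) = (53/132, 29/66, 1/8, 3/88) → H(Y|X=2) = 1.59106
H(Y|X) = 0.408·1.50935 + 0.328·1.87808 + 0.264·1.59106 = 1.6519 bits

H(X,Y) = -Σ_{x,y} P(x,y) log₂ P(x,y). Per-cell terms -P(x,y)·log₂P(x,y):
  X=0: 0.16241, 0.49714, 0.33219, 0.15177
  X=1: 0.16586, 0.33031, 0.28027, 0.36707
  X=2: 0.34321, 0.36051, 0.16241, 0.06116
Sum of the 12 terms: H(X,Y) = 3.2143 bits

Chain rule check:
  H(X) + H(Y|X) = 1.5624 + 1.6519 = 3.2143 bits
  H(X,Y) = 3.2143 bits
✓ Chain rule verified.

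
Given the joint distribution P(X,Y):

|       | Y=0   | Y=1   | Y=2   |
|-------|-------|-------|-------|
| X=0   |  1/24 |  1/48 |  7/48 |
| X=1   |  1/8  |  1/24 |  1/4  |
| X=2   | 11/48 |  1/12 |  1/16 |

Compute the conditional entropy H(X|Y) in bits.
1.3642 bits

H(X|Y) = H(X,Y) - H(Y)

H(X,Y) = -Σ_{x,y} P(x,y) log₂ P(x,y). Per-cell terms -P(x,y)·log₂P(x,y):
  X=0: 0.19104, 0.11635, 0.40507
  X=1: 0.37500, 0.19104, 0.50000
  X=2: 0.48710, 0.29875, 0.25000
Sum of the 9 terms: H(X,Y) = 2.81435 bits

Marginal of Y (column sums):
  P(Y=0) = 1/24 + 1/8 + 11/48 = 19/48
  P(Y=1) = 1/48 + 1/24 + 1/12 = 7/48
  P(Y=2) = 7/48 + 1/4 + 1/16 = 11/24
H(Y) = -[(19/48)·log₂(19/48) + (7/48)·log₂(7/48) + (11/24)·log₂(11/24)]
  = 0.52924 + 0.40507 + 0.51587 = 1.45018 bits

H(X|Y) = H(X,Y) - H(Y) = 2.81435 - 1.45018 = 1.3642 bits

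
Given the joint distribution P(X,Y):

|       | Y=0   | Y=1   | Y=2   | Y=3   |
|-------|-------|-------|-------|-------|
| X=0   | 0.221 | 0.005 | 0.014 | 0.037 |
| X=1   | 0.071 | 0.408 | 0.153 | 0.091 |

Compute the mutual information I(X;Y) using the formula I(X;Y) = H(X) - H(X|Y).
0.3982 bits

I(X;Y) = H(X) - H(X|Y)

Marginal of X (row sums):
  P(X=0) = 0.221 + 0.005 + 0.014 + 0.037 = 0.277
  P(X=1) = 0.071 + 0.408 + 0.153 + 0.091 = 0.723
H(X) = -[0.277·log₂(0.277) + 0.723·log₂(0.723)]
  = 0.5130 + 0.3383 = 0.8513 bits

Marginal of Y (column sums):
  P(Y=0) = 0.221 + 0.071 = 0.292
  P(Y=1) = 0.005 + 0.408 = 0.413
  P(Y=2) = 0.014 + 0.153 = 0.167
  P(Y=3) = 0.037 + 0.091 = 0.128
H(X|Y) = Σ_y P(y)·H(X|Y=y):
  Y=0: P(Y=0) = 0.292, P(X|Y=0) = (221/292, 71/292) → H(X|Y=0) = 0.8002
  Y=1: P(Y=1) = 0.413, P(X|Y=1) = (5/413, 408/413) → H(X|Y=1) = 0.0945
  Y=2: P(Y=2) = 0.167, P(X|Y=2) = (14/167, 153/167) → H(X|Y=2) = 0.4155
  Y=3: P(Y=3) = 0.128, P(X|Y=3) = (37/128, 91/128) → H(X|Y=3) = 0.8675
H(X|Y) = 0.292·0.8002 + 0.413·0.0945 + 0.167·0.4155 + 0.128·0.8675 = 0.4531 bits

I(X;Y) = H(X) - H(X|Y) = 0.8513 - 0.4531 = 0.3982 bits

Cross-check via I(X;Y) = H(X) + H(Y) - H(X,Y): computing H(Y) from the column sums and H(X,Y) from the 8 cells in the same way gives H(Y) = 1.8563 bits and H(X,Y) = 2.3094 bits, so
I(X;Y) = 0.8513 + 1.8563 - 2.3094 = 0.3982 bits ✓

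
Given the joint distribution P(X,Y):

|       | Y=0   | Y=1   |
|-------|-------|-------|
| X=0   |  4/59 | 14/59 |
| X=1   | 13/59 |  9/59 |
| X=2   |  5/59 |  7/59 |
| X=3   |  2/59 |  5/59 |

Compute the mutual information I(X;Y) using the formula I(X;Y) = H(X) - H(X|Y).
0.0760 bits

I(X;Y) = H(X) - H(X|Y)

Marginal of X (row sums):
  P(X=0) = 4/59 + 14/59 = 18/59
  P(X=1) = 13/59 + 9/59 = 22/59
  P(X=2) = 5/59 + 7/59 = 12/59
  P(X=3) = 2/59 + 5/59 = 7/59
H(X) = -[(18/59)·log₂(18/59) + (22/59)·log₂(22/59) + (12/59)·log₂(12/59) + (7/59)·log₂(7/59)]
  = 0.5225 + 0.5307 + 0.4673 + 0.3649 = 1.8854 bits

Marginal of Y (column sums):
  P(Y=0) = 4/59 + 13/59 + 5/59 + 2/59 = 24/59
  P(Y=1) = 14/59 + 9/59 + 7/59 + 5/59 = 35/59
H(X|Y) = Σ_y P(y)·H(X|Y=y):
  Y=0: P(Y=0) = 24/59, P(X|Y=0) = (1/6, 13/24, 5/24, 1/12) → H(X|Y=0) = 1.6802
  Y=1: P(Y=1) = 35/59, P(X|Y=1) = (2/5, 9/35, 1/5, 1/7) → H(X|Y=1) = 1.8980
H(X|Y) = (24/59)·1.6802 + (35/59)·1.8980 = 1.8094 bits

I(X;Y) = H(X) - H(X|Y) = 1.8854 - 1.8094 = 0.0760 bits

Cross-check via I(X;Y) = H(X) + H(Y) - H(X,Y): computing H(Y) from the column sums and H(X,Y) from the 8 cells in the same way gives H(Y) = 0.9748 bits and H(X,Y) = 2.7842 bits, so
I(X;Y) = 1.8854 + 0.9748 - 2.7842 = 0.0760 bits ✓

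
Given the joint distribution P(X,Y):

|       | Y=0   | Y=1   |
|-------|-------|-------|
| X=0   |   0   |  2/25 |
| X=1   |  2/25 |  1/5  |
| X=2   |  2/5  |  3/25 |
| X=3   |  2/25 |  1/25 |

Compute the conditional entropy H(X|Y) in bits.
1.4309 bits

H(X|Y) = H(X,Y) - H(Y)

H(X,Y) = -Σ_{x,y} P(x,y) log₂ P(x,y). Per-cell terms -P(x,y)·log₂P(x,y):
  X=0: 0.00000, 0.29151
  X=1: 0.29151, 0.46439
  X=2: 0.52877, 0.36707
  X=3: 0.29151, 0.18575
  (cells with P = 0 contribute 0)
Sum of the 8 terms: H(X,Y) = 2.4205 bits

Marginal of Y (column sums):
  P(Y=0) = 0 + 2/25 + 2/5 + 2/25 = 14/25
  P(Y=1) = 2/25 + 1/5 + 3/25 + 1/25 = 11/25
H(Y) = -[(14/25)·log₂(14/25) + (11/25)·log₂(11/25)]
  = 0.46844 + 0.52115 = 0.9896 bits

H(X|Y) = H(X,Y) - H(Y) = 2.4205 - 0.9896 = 1.4309 bits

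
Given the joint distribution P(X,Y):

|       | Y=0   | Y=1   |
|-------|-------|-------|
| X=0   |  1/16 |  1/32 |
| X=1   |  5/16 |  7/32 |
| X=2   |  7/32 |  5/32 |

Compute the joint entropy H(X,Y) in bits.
2.3084 bits

H(X,Y) = -Σ_{x,y} P(x,y) log₂ P(x,y). Per-cell terms -P(x,y)·log₂P(x,y):
  X=0: 0.25000, 0.15625
  X=1: 0.52440, 0.47964
  X=2: 0.47964, 0.41845
Sum of the 6 terms: H(X,Y) = 2.3084 bits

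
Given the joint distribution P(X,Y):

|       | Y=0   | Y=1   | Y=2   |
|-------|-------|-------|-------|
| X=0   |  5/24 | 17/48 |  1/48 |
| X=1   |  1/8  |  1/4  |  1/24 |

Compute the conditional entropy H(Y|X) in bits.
1.2044 bits

H(Y|X) = H(X,Y) - H(X)

H(X,Y) = -Σ_{x,y} P(x,y) log₂ P(x,y). Per-cell terms -P(x,y)·log₂P(x,y):
  X=0: 0.47146550, 0.53036446, 0.11635339
  X=1: 0.37500000, 0.50000000, 0.19104010
Sum of the 6 terms: H(X,Y) = 2.18422345 bits

Marginal of X (row sums):
  P(X=0) = 5/24 + 17/48 + 1/48 = 7/12
  P(X=1) = 1/8 + 1/4 + 1/24 = 5/12
H(X) = -[(7/12)·log₂(7/12) + (5/12)·log₂(5/12)]
  = 0.45360442 + 0.52626434 = 0.97986876 bits

H(Y|X) = H(X,Y) - H(X) = 2.18422345 - 0.97986876 = 1.2044 bits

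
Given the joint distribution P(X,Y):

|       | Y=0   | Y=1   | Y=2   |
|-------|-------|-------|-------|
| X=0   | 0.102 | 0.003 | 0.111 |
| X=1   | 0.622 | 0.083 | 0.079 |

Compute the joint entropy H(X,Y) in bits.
1.7265 bits

H(X,Y) = -Σ_{x,y} P(x,y) log₂ P(x,y). Per-cell terms -P(x,y)·log₂P(x,y):
  X=0: 0.33592, 0.02514, 0.35202
  X=1: 0.42608, 0.29803, 0.28930
Sum of the 6 terms: H(X,Y) = 1.7265 bits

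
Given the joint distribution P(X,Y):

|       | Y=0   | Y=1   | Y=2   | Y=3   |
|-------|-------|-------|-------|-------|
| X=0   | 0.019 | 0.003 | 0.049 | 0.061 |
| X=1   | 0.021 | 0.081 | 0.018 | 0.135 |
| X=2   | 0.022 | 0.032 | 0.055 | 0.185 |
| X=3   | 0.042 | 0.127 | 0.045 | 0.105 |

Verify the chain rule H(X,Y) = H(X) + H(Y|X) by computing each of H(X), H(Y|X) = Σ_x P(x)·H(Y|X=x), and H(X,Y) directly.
H(X) = 1.9334 bits, H(Y|X) = 1.6383 bits, H(X,Y) = 3.5717 bits

Marginal of X (row sums):
  P(X=0) = 0.019 + 0.003 + 0.049 + 0.061 = 0.132
  P(X=1) = 0.021 + 0.081 + 0.018 + 0.135 = 0.255
  P(X=2) = 0.022 + 0.032 + 0.055 + 0.185 = 0.294
  P(X=3) = 0.042 + 0.127 + 0.045 + 0.105 = 0.319
H(X) = -[0.132·log₂(0.132) + 0.255·log₂(0.255) + 0.294·log₂(0.294) + 0.319·log₂(0.319)]
  = 0.38562 + 0.50271 + 0.51924 + 0.52583 = 1.9334 bits

H(Y|X) = Σ_x P(x)·H(Y|X=x):
  X=0: P(X=0) = 0.132, P(Y|X=0) = (19/132, 1/44, 49/132, 61/132) → H(Y|X=0) = 1.57196
  X=1: P(X=1) = 0.255, P(Y|X=1) = (7/85, 27/85, 6/85, 9/17) → H(Y|X=1) = 1.57790
  X=2: P(X=2) = 0.294, P(Y|X=2) = (11/147, 16/147, 55/294, 185/294) → H(Y|X=2) = 1.50107
  X=3: P(X=3) = 0.319, P(Y|X=3) = (42/319, 127/319, 45/319, 105/319) → H(Y|X=3) = 1.84039
H(Y|X) = 0.132·1.57196 + 0.255·1.57790 + 0.294·1.50107 + 0.319·1.84039 = 1.6383 bits

H(X,Y) = -Σ_{x,y} P(x,y) log₂ P(x,y). Per-cell terms -P(x,y)·log₂P(x,y):
  X=0: 0.10864, 0.02514, 0.21320, 0.24614
  X=1: 0.11704, 0.29370, 0.10433, 0.39001
  X=2: 0.12114, 0.15891, 0.23014, 0.45036
  X=3: 0.19209, 0.37809, 0.20133, 0.34141
Sum of the 16 terms: H(X,Y) = 3.5717 bits

Chain rule check:
  H(X) + H(Y|X) = 1.9334 + 1.6383 = 3.5717 bits
  H(X,Y) = 3.5717 bits
✓ Chain rule verified.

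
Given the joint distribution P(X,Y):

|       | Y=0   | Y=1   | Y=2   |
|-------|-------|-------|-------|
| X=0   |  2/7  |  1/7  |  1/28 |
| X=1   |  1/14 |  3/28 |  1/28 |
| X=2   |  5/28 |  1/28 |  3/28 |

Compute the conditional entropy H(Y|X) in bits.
1.3223 bits

H(Y|X) = H(X,Y) - H(X)

H(X,Y) = -Σ_{x,y} P(x,y) log₂ P(x,y). Per-cell terms -P(x,y)·log₂P(x,y):
  X=0: 0.51639, 0.40105, 0.17169
  X=1: 0.27195, 0.34526, 0.17169
  X=2: 0.44383, 0.17169, 0.34526
Sum of the 9 terms: H(X,Y) = 2.8388 bits

Marginal of X (row sums):
  P(X=0) = 2/7 + 1/7 + 1/28 = 13/28
  P(X=1) = 1/14 + 3/28 + 1/28 = 3/14
  P(X=2) = 5/28 + 1/28 + 3/28 = 9/28
H(X) = -[(13/28)·log₂(13/28) + (3/14)·log₂(3/14) + (9/28)·log₂(9/28)]
  = 0.51392 + 0.47623 + 0.52632 = 1.5165 bits

H(Y|X) = H(X,Y) - H(X) = 2.8388 - 1.5165 = 1.3223 bits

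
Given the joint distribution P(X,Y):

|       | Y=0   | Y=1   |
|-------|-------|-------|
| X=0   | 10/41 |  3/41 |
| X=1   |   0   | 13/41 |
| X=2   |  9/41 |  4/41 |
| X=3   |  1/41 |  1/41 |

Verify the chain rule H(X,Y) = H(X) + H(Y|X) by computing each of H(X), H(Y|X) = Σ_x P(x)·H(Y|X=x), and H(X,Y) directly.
H(X) = 1.7888 bits, H(Y|X) = 0.5782 bits, H(X,Y) = 2.3671 bits

Marginal of X (row sums):
  P(X=0) = 10/41 + 3/41 = 13/41
  P(X=1) = 0 + 13/41 = 13/41
  P(X=2) = 9/41 + 4/41 = 13/41
  P(X=3) = 1/41 + 1/41 = 2/41
H(X) = -[(13/41)·log₂(13/41) + (13/41)·log₂(13/41) + (13/41)·log₂(13/41) + (2/41)·log₂(2/41)]
  = 0.5254 + 0.5254 + 0.5254 + 0.2126 = 1.7888 bits

H(Y|X) = Σ_x P(x)·H(Y|X=x):
  X=0: P(X=0) = 13/41, P(Y|X=0) = (10/13, 3/13) → H(Y|X=0) = 0.7793
  X=1: P(X=1) = 13/41, P(Y|X=1) = (0, 1) → H(Y|X=1) = 0.0000
  X=2: P(X=2) = 13/41, P(Y|X=2) = (9/13, 4/13) → H(Y|X=2) = 0.8905
  X=3: P(X=3) = 2/41, P(Y|X=3) = (1/2, 1/2) → H(Y|X=3) = 1.0000
H(Y|X) = (13/41)·0.7793 + (13/41)·0.0000 + (13/41)·0.8905 + (2/41)·1.0000 = 0.5782 bits

H(X,Y) = -Σ_{x,y} P(x,y) log₂ P(x,y). Per-cell terms -P(x,y)·log₂P(x,y):
  X=0: 0.4965, 0.2760
  X=1: 0.0000, 0.5254
  X=2: 0.4802, 0.3276
  X=3: 0.1307, 0.1307
  (cells with P = 0 contribute 0)
Sum of the 8 terms: H(X,Y) = 2.3671 bits

Chain rule check:
  H(X) + H(Y|X) = 1.7888 + 0.5782 = 2.3670 bits
  H(X,Y) = 2.3671 bits
✓ Chain rule verified (Δ = 0.0001 is 4-dp rounding noise: each of the three values was rounded independently).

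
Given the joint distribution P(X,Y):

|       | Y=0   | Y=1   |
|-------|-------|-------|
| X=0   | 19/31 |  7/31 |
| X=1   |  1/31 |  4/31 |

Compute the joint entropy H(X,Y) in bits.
1.4586 bits

H(X,Y) = -Σ_{x,y} P(x,y) log₂ P(x,y). Per-cell terms -P(x,y)·log₂P(x,y):
  X=0: 0.43287, 0.48477
  X=1: 0.15981, 0.38119
Sum of the 4 terms: H(X,Y) = 1.4586 bits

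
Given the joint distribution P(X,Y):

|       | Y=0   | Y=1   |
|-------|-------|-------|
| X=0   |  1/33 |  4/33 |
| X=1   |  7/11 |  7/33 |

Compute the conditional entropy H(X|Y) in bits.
0.4931 bits

H(X|Y) = H(X,Y) - H(Y)

H(X,Y) = -Σ_{x,y} P(x,y) log₂ P(x,y). Per-cell terms -P(x,y)·log₂P(x,y):
  X=0: 0.1529, 0.3690
  X=1: 0.4150, 0.4745
Sum of the 4 terms: H(X,Y) = 1.4114 bits

Marginal of Y (column sums):
  P(Y=0) = 1/33 + 7/11 = 2/3
  P(Y=1) = 4/33 + 7/33 = 1/3
H(Y) = -[(2/3)·log₂(2/3) + (1/3)·log₂(1/3)]
  = 0.3900 + 0.5283 = 0.9183 bits

H(X|Y) = H(X,Y) - H(Y) = 1.4114 - 0.9183 = 0.4931 bits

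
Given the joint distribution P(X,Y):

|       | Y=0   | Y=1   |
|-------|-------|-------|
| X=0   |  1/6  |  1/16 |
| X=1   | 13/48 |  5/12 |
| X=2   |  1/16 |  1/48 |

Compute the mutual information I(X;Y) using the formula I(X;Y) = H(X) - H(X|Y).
0.0737 bits

I(X;Y) = H(X) - H(X|Y)

Marginal of X (row sums):
  P(X=0) = 1/6 + 1/16 = 11/48
  P(X=1) = 13/48 + 5/12 = 11/16
  P(X=2) = 1/16 + 1/48 = 1/12
H(X) = -[(11/48)·log₂(11/48) + (11/16)·log₂(11/16) + (1/12)·log₂(1/12)]
  = 0.48710 + 0.37164 + 0.29875 = 1.1575 bits

Marginal of Y (column sums):
  P(Y=0) = 1/6 + 13/48 + 1/16 = 1/2
  P(Y=1) = 1/16 + 5/12 + 1/48 = 1/2
H(X|Y) = Σ_y P(y)·H(X|Y=y):
  Y=0: P(Y=0) = 1/2, P(X|Y=0) = (1/3, 13/24, 1/8) → H(X|Y=0) = 1.38244
  Y=1: P(Y=1) = 1/2, P(X|Y=1) = (1/8, 5/6, 1/24) → H(X|Y=1) = 0.78524
H(X|Y) = (1/2)·1.38244 + (1/2)·0.78524 = 1.0838 bits

I(X;Y) = H(X) - H(X|Y) = 1.1575 - 1.0838 = 0.0737 bits

Cross-check via I(X;Y) = H(X) + H(Y) - H(X,Y): computing H(Y) from the column sums and H(X,Y) from the 6 cells in the same way gives H(Y) = 1.0000 bits and H(X,Y) = 2.0838 bits, so
I(X;Y) = 1.1575 + 1.0000 - 2.0838 = 0.0737 bits ✓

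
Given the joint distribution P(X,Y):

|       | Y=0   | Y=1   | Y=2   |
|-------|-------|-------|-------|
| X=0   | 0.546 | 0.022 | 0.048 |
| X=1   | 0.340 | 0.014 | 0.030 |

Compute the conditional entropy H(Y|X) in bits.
0.6144 bits

H(Y|X) = H(X,Y) - H(X)

H(X,Y) = -Σ_{x,y} P(x,y) log₂ P(x,y). Per-cell terms -P(x,y)·log₂P(x,y):
  X=0: 0.47667, 0.12114, 0.21028
  X=1: 0.52917, 0.08622, 0.15177
Sum of the 6 terms: H(X,Y) = 1.57525 bits

Marginal of X (row sums):
  P(X=0) = 0.546 + 0.022 + 0.048 = 0.616
  P(X=1) = 0.340 + 0.014 + 0.030 = 0.384
H(X) = -[0.616·log₂(0.616) + 0.384·log₂(0.384)]
  = 0.43058 + 0.53024 = 0.96082 bits

H(Y|X) = H(X,Y) - H(X) = 1.57525 - 0.96082 = 0.6144 bits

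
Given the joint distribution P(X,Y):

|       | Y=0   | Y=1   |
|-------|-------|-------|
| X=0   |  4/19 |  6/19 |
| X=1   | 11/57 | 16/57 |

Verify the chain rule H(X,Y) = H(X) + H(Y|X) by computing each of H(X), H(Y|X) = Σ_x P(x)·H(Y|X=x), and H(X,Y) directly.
H(X) = 0.9980 bits, H(Y|X) = 0.9729 bits, H(X,Y) = 1.9709 bits

Marginal of X (row sums):
  P(X=0) = 4/19 + 6/19 = 10/19
  P(X=1) = 11/57 + 16/57 = 9/19
H(X) = -[(10/19)·log₂(10/19) + (9/19)·log₂(9/19)]
  = 0.48737 + 0.51063 = 0.9980 bits

H(Y|X) = Σ_x P(x)·H(Y|X=x):
  X=0: P(X=0) = 10/19, P(Y|X=0) = (2/5, 3/5) → H(Y|X=0) = 0.97095
  X=1: P(X=1) = 9/19, P(Y|X=1) = (11/27, 16/27) → H(Y|X=1) = 0.97512
H(Y|X) = (10/19)·0.97095 + (9/19)·0.97512 = 0.9729 bits

H(X,Y) = -Σ_{x,y} P(x,y) log₂ P(x,y). Per-cell terms -P(x,y)·log₂P(x,y):
  X=0: 0.47325, 0.52515
  X=1: 0.45804, 0.51450
Sum of the 4 terms: H(X,Y) = 1.9709 bits

Chain rule check:
  H(X) + H(Y|X) = 0.9980 + 0.9729 = 1.9709 bits
  H(X,Y) = 1.9709 bits
✓ Chain rule verified.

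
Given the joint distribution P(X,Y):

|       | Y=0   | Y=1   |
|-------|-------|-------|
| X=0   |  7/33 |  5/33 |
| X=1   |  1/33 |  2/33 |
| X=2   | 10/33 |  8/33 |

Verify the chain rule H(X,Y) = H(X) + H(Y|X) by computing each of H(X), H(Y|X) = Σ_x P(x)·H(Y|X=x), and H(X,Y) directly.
H(X) = 1.3222 bits, H(Y|X) = 0.9804 bits, H(X,Y) = 2.3026 bits

Marginal of X (row sums):
  P(X=0) = 7/33 + 5/33 = 4/11
  P(X=1) = 1/33 + 2/33 = 1/11
  P(X=2) = 10/33 + 8/33 = 6/11
H(X) = -[(4/11)·log₂(4/11) + (1/11)·log₂(1/11) + (6/11)·log₂(6/11)]
  = 0.5307 + 0.3145 + 0.4770 = 1.3222 bits

H(Y|X) = Σ_x P(x)·H(Y|X=x):
  X=0: P(X=0) = 4/11, P(Y|X=0) = (7/12, 5/12) → H(Y|X=0) = 0.9799
  X=1: P(X=1) = 1/11, P(Y|X=1) = (1/3, 2/3) → H(Y|X=1) = 0.9183
  X=2: P(X=2) = 6/11, P(Y|X=2) = (5/9, 4/9) → H(Y|X=2) = 0.9911
H(Y|X) = (4/11)·0.9799 + (1/11)·0.9183 + (6/11)·0.9911 = 0.9804 bits

H(X,Y) = -Σ_{x,y} P(x,y) log₂ P(x,y). Per-cell terms -P(x,y)·log₂P(x,y):
  X=0: 0.4745, 0.4125
  X=1: 0.1529, 0.2451
  X=2: 0.5220, 0.4956
Sum of the 6 terms: H(X,Y) = 2.3026 bits

Chain rule check:
  H(X) + H(Y|X) = 1.3222 + 0.9804 = 2.3026 bits
  H(X,Y) = 2.3026 bits
✓ Chain rule verified.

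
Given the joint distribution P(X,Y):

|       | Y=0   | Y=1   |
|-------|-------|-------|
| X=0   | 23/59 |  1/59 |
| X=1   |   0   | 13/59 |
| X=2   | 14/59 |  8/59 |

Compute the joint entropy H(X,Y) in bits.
1.9936 bits

H(X,Y) = -Σ_{x,y} P(x,y) log₂ P(x,y). Per-cell terms -P(x,y)·log₂P(x,y):
  X=0: 0.5298, 0.0997
  X=1: 0.0000, 0.4808
  X=2: 0.4924, 0.3909
  (cells with P = 0 contribute 0)
Sum of the 6 terms: H(X,Y) = 1.9936 bits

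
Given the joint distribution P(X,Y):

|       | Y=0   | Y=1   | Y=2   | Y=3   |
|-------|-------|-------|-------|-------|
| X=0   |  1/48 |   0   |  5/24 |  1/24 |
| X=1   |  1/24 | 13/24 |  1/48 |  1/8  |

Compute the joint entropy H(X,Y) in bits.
1.9404 bits

H(X,Y) = -Σ_{x,y} P(x,y) log₂ P(x,y). Per-cell terms -P(x,y)·log₂P(x,y):
  X=0: 0.1164, 0.0000, 0.4715, 0.1910
  X=1: 0.1910, 0.4791, 0.1164, 0.3750
  (cells with P = 0 contribute 0)
Sum of the 8 terms: H(X,Y) = 1.9404 bits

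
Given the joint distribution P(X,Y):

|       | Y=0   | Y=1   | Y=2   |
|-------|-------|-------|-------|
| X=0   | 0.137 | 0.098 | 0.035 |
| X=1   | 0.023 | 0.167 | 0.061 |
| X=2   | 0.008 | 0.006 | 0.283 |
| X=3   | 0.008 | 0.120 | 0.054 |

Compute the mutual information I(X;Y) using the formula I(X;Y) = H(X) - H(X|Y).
0.5132 bits

I(X;Y) = H(X) - H(X|Y)

Marginal of X (row sums):
  P(X=0) = 0.137 + 0.098 + 0.035 = 0.270
  P(X=1) = 0.023 + 0.167 + 0.061 = 0.251
  P(X=2) = 0.008 + 0.006 + 0.283 = 0.297
  P(X=3) = 0.008 + 0.120 + 0.054 = 0.182
H(X) = -[0.270·log₂(0.270) + 0.251·log₂(0.251) + 0.297·log₂(0.297) + 0.182·log₂(0.182)]
  = 0.510022 + 0.500554 + 0.520185 + 0.447354 = 1.978115 bits

Marginal of Y (column sums):
  P(Y=0) = 0.137 + 0.023 + 0.008 + 0.008 = 0.176
  P(Y=1) = 0.098 + 0.167 + 0.006 + 0.120 = 0.391
  P(Y=2) = 0.035 + 0.061 + 0.283 + 0.054 = 0.433
H(X|Y) = Σ_y P(y)·H(X|Y=y):
  Y=0: P(Y=0) = 0.176, P(X|Y=0) = (137/176, 23/176, 1/22, 1/22) → H(X|Y=0) = 1.070384
  Y=1: P(Y=1) = 0.391, P(X|Y=1) = (98/391, 167/391, 6/391, 120/391) → H(X|Y=1) = 1.640035
  Y=2: P(Y=2) = 0.433, P(X|Y=2) = (35/433, 61/433, 283/433, 54/433) → H(X|Y=2) = 1.467225
H(X|Y) = 0.176·1.070384 + 0.391·1.640035 + 0.433·1.467225 = 1.464950 bits

I(X;Y) = H(X) - H(X|Y) = 1.978115 - 1.464950 = 0.5132 bits

Cross-check via I(X;Y) = H(X) + H(Y) - H(X,Y): computing H(Y) from the column sums and H(X,Y) from the 12 cells in the same way gives H(Y) = 1.493703 bits and H(X,Y) = 2.958653 bits, so
I(X;Y) = 1.978115 + 1.493703 - 2.958653 = 0.5132 bits ✓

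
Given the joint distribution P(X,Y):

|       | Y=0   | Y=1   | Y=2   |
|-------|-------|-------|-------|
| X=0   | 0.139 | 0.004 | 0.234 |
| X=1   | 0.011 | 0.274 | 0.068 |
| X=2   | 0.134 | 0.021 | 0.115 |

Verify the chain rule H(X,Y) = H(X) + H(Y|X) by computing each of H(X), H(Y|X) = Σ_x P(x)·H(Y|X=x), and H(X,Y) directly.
H(X) = 1.5709 bits, H(Y|X) = 1.0585 bits, H(X,Y) = 2.6294 bits

Marginal of X (row sums):
  P(X=0) = 0.139 + 0.004 + 0.234 = 0.377
  P(X=1) = 0.011 + 0.274 + 0.068 = 0.353
  P(X=2) = 0.134 + 0.021 + 0.115 = 0.270
H(X) = -[0.377·log₂(0.377) + 0.353·log₂(0.353) + 0.270·log₂(0.270)]
  = 0.5306 + 0.5303 + 0.5100 = 1.5709 bits

H(Y|X) = Σ_x P(x)·H(Y|X=x):
  X=0: P(X=0) = 0.377, P(Y|X=0) = (139/377, 4/377, 18/29) → H(Y|X=0) = 1.0274
  X=1: P(X=1) = 0.353, P(Y|X=1) = (11/353, 274/353, 68/353) → H(Y|X=1) = 0.8973
  X=2: P(X=2) = 0.270, P(Y|X=2) = (67/135, 7/90, 23/54) → H(Y|X=2) = 1.3126
H(Y|X) = 0.377·1.0274 + 0.353·0.8973 + 0.270·1.3126 = 1.0585 bits

H(X,Y) = -Σ_{x,y} P(x,y) log₂ P(x,y). Per-cell terms -P(x,y)·log₂P(x,y):
  X=0: 0.3957, 0.0319, 0.4903
  X=1: 0.0716, 0.5118, 0.2637
  X=2: 0.3886, 0.1170, 0.3588
Sum of the 9 terms: H(X,Y) = 2.6294 bits

Chain rule check:
  H(X) + H(Y|X) = 1.5709 + 1.0585 = 2.6294 bits
  H(X,Y) = 2.6294 bits
✓ Chain rule verified.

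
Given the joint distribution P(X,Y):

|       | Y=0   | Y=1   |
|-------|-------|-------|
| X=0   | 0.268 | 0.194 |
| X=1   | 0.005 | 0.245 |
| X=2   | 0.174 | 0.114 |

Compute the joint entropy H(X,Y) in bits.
2.2996 bits

H(X,Y) = -Σ_{x,y} P(x,y) log₂ P(x,y). Per-cell terms -P(x,y)·log₂P(x,y):
  X=0: 0.50912, 0.45898
  X=1: 0.03822, 0.49714
  X=2: 0.43897, 0.35715
Sum of the 6 terms: H(X,Y) = 2.2996 bits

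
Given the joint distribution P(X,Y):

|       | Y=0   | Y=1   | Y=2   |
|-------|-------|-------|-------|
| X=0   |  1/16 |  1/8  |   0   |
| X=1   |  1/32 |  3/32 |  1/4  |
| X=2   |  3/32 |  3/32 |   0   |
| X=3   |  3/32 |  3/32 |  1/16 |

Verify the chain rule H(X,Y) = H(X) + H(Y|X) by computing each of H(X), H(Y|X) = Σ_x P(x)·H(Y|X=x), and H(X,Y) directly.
H(X) = 1.9363 bits, H(Y|X) = 1.1958 bits, H(X,Y) = 3.1320 bits

Marginal of X (row sums):
  P(X=0) = 1/16 + 1/8 + 0 = 3/16
  P(X=1) = 1/32 + 3/32 + 1/4 = 3/8
  P(X=2) = 3/32 + 3/32 + 0 = 3/16
  P(X=3) = 3/32 + 3/32 + 1/16 = 1/4
H(X) = -[(3/16)·log₂(3/16) + (3/8)·log₂(3/8) + (3/16)·log₂(3/16) + (1/4)·log₂(1/4)]
  = 0.4528195 + 0.5306391 + 0.4528195 + 0.5000000 = 1.9363 bits

H(Y|X) = Σ_x P(x)·H(Y|X=x):
  X=0: P(X=0) = 3/16, P(Y|X=0) = (1/3, 2/3, 0) → H(Y|X=0) = 0.9182958
  X=1: P(X=1) = 3/8, P(Y|X=1) = (1/12, 1/4, 2/3) → H(Y|X=1) = 1.1887219
  X=2: P(X=2) = 3/16, P(Y|X=2) = (1/2, 1/2, 0) → H(Y|X=2) = 1.0000000
  X=3: P(X=3) = 1/4, P(Y|X=3) = (3/8, 3/8, 1/4) → H(Y|X=3) = 1.5612781
H(Y|X) = (3/16)·0.9182958 + (3/8)·1.1887219 + (3/16)·1.0000000 + (1/4)·1.5612781 = 1.1958 bits

H(X,Y) = -Σ_{x,y} P(x,y) log₂ P(x,y). Per-cell terms -P(x,y)·log₂P(x,y):
  X=0: 0.2500000, 0.3750000, 0.0000000
  X=1: 0.1562500, 0.3201598, 0.5000000
  X=2: 0.3201598, 0.3201598, 0.0000000
  X=3: 0.3201598, 0.3201598, 0.2500000
  (cells with P = 0 contribute 0)
Sum of the 12 terms: H(X,Y) = 3.1320 bits

Chain rule check:
  H(X) + H(Y|X) = 1.9363 + 1.1958 = 3.1321 bits
  H(X,Y) = 3.1320 bits
✓ Chain rule verified (Δ = 0.0001 is 4-dp rounding noise: each of the three values was rounded independently).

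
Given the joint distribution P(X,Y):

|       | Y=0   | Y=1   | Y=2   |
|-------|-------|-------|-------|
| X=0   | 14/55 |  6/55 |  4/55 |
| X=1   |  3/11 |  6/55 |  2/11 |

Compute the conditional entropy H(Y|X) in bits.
1.4450 bits

H(Y|X) = H(X,Y) - H(X)

H(X,Y) = -Σ_{x,y} P(x,y) log₂ P(x,y). Per-cell terms -P(x,y)·log₂P(x,y):
  X=0: 0.5025, 0.3487, 0.2750
  X=1: 0.5112, 0.3487, 0.4472
Sum of the 6 terms: H(X,Y) = 2.4333 bits

Marginal of X (row sums):
  P(X=0) = 14/55 + 6/55 + 4/55 = 24/55
  P(X=1) = 3/11 + 6/55 + 2/11 = 31/55
H(X) = -[(24/55)·log₂(24/55) + (31/55)·log₂(31/55)]
  = 0.5221 + 0.4662 = 0.9883 bits

H(Y|X) = H(X,Y) - H(X) = 2.4333 - 0.9883 = 1.4450 bits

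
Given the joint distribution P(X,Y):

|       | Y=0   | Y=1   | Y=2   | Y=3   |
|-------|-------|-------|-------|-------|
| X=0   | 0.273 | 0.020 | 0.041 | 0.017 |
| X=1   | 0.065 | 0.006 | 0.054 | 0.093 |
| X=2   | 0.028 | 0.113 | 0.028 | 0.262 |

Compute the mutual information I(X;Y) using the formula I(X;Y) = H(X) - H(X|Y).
0.4512 bits

I(X;Y) = H(X) - H(X|Y)

Marginal of X (row sums):
  P(X=0) = 0.273 + 0.020 + 0.041 + 0.017 = 0.351
  P(X=1) = 0.065 + 0.006 + 0.054 + 0.093 = 0.218
  P(X=2) = 0.028 + 0.113 + 0.028 + 0.262 = 0.431
H(X) = -[0.351·log₂(0.351) + 0.218·log₂(0.218) + 0.431·log₂(0.431)]
  = 0.530170 + 0.479077 + 0.523338 = 1.532585 bits

Marginal of Y (column sums):
  P(Y=0) = 0.273 + 0.065 + 0.028 = 0.366
  P(Y=1) = 0.020 + 0.006 + 0.113 = 0.139
  P(Y=2) = 0.041 + 0.054 + 0.028 = 0.123
  P(Y=3) = 0.017 + 0.093 + 0.262 = 0.372
H(X|Y) = Σ_y P(y)·H(X|Y=y):
  Y=0: P(Y=0) = 0.366, P(X|Y=0) = (91/122, 65/366, 14/183) → H(X|Y=0) = 1.041977
  Y=1: P(Y=1) = 0.139, P(X|Y=1) = (20/139, 6/139, 113/139) → H(X|Y=1) = 0.841038
  Y=2: P(Y=2) = 0.123, P(X|Y=2) = (1/3, 18/41, 28/123) → H(X|Y=2) = 1.535771
  Y=3: P(Y=3) = 0.372, P(X|Y=3) = (17/372, 1/4, 131/186) → H(X|Y=3) = 1.059628
H(X|Y) = 0.366·1.041977 + 0.139·0.841038 + 0.123·1.535771 + 0.372·1.059628 = 1.081349 bits

I(X;Y) = H(X) - H(X|Y) = 1.532585 - 1.081349 = 0.4512 bits

Cross-check via I(X;Y) = H(X) + H(Y) - H(X,Y): computing H(Y) from the column sums and H(X,Y) from the 12 cells in the same way gives H(Y) = 1.829009 bits and H(X,Y) = 2.910358 bits, so
I(X;Y) = 1.532585 + 1.829009 - 2.910358 = 0.4512 bits ✓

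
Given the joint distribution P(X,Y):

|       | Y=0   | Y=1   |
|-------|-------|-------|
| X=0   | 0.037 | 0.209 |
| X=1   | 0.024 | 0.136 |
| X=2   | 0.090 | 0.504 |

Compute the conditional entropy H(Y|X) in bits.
0.6123 bits

H(Y|X) = H(X,Y) - H(X)

H(X,Y) = -Σ_{x,y} P(x,y) log₂ P(x,y). Per-cell terms -P(x,y)·log₂P(x,y):
  X=0: 0.17598, 0.47201
  X=1: 0.12914, 0.39145
  X=2: 0.31265, 0.49821
Sum of the 6 terms: H(X,Y) = 1.9794 bits

Marginal of X (row sums):
  P(X=0) = 0.037 + 0.209 = 0.246
  P(X=1) = 0.024 + 0.136 = 0.160
  P(X=2) = 0.090 + 0.504 = 0.594
H(X) = -[0.246·log₂(0.246) + 0.160·log₂(0.160) + 0.594·log₂(0.594)]
  = 0.49772 + 0.42302 + 0.44637 = 1.3671 bits

H(Y|X) = H(X,Y) - H(X) = 1.9794 - 1.3671 = 0.6123 bits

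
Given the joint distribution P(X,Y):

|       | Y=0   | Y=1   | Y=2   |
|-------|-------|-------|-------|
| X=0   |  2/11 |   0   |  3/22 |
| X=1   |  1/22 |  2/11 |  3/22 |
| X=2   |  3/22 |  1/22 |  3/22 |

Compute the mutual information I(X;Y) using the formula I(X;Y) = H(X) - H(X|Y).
0.2584 bits

I(X;Y) = H(X) - H(X|Y)

Marginal of X (row sums):
  P(X=0) = 2/11 + 0 + 3/22 = 7/22
  P(X=1) = 1/22 + 2/11 + 3/22 = 4/11
  P(X=2) = 3/22 + 1/22 + 3/22 = 7/22
H(X) = -[(7/22)·log₂(7/22) + (4/11)·log₂(4/11) + (7/22)·log₂(7/22)]
  = 0.52566 + 0.53070 + 0.52566 = 1.5820 bits

Marginal of Y (column sums):
  P(Y=0) = 2/11 + 1/22 + 3/22 = 4/11
  P(Y=1) = 0 + 2/11 + 1/22 = 5/22
  P(Y=2) = 3/22 + 3/22 + 3/22 = 9/22
H(X|Y) = Σ_y P(y)·H(X|Y=y):
  Y=0: P(Y=0) = 4/11, P(X|Y=0) = (1/2, 1/8, 3/8) → H(X|Y=0) = 1.40564
  Y=1: P(Y=1) = 5/22, P(X|Y=1) = (0, 4/5, 1/5) → H(X|Y=1) = 0.72193
  Y=2: P(Y=2) = 9/22, P(X|Y=2) = (1/3, 1/3, 1/3) → H(X|Y=2) = 1.58496
H(X|Y) = (4/11)·1.40564 + (5/22)·0.72193 + (9/22)·1.58496 = 1.3236 bits

I(X;Y) = H(X) - H(X|Y) = 1.5820 - 1.3236 = 0.2584 bits

Cross-check via I(X;Y) = H(X) + H(Y) - H(X,Y): computing H(Y) from the column sums and H(X,Y) from the 9 cells in the same way gives H(Y) = 1.5440 bits and H(X,Y) = 2.8676 bits, so
I(X;Y) = 1.5820 + 1.5440 - 2.8676 = 0.2584 bits ✓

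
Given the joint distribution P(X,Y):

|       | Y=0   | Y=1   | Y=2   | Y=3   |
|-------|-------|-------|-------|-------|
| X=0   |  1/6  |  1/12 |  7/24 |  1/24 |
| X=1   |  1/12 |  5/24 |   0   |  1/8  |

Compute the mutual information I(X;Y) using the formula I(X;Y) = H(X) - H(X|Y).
0.3633 bits

I(X;Y) = H(X) - H(X|Y)

Marginal of X (row sums):
  P(X=0) = 1/6 + 1/12 + 7/24 + 1/24 = 7/12
  P(X=1) = 1/12 + 5/24 + 0 + 1/8 = 5/12
H(X) = -[(7/12)·log₂(7/12) + (5/12)·log₂(5/12)]
  = 0.453604 + 0.526264 = 0.97987 bits

Marginal of Y (column sums):
  P(Y=0) = 1/6 + 1/12 = 1/4
  P(Y=1) = 1/12 + 5/24 = 7/24
  P(Y=2) = 7/24 + 0 = 7/24
  P(Y=3) = 1/24 + 1/8 = 1/6
H(X|Y) = Σ_y P(y)·H(X|Y=y):
  Y=0: P(Y=0) = 1/4, P(X|Y=0) = (2/3, 1/3) → H(X|Y=0) = 0.918296
  Y=1: P(Y=1) = 7/24, P(X|Y=1) = (2/7, 5/7) → H(X|Y=1) = 0.863121
  Y=2: P(Y=2) = 7/24, P(X|Y=2) = (1, 0) → H(X|Y=2) = 0.000000
  Y=3: P(Y=3) = 1/6, P(X|Y=3) = (1/4, 3/4) → H(X|Y=3) = 0.811278
H(X|Y) = (1/4)·0.918296 + (7/24)·0.863121 + (7/24)·0.000000 + (1/6)·0.811278 = 0.61653 bits

I(X;Y) = H(X) - H(X|Y) = 0.97987 - 0.61653 = 0.3633 bits

Cross-check via I(X;Y) = H(X) + H(Y) - H(X,Y): computing H(Y) from the column sums and H(X,Y) from the 8 cells in the same way gives H(Y) = 1.96776 bits and H(X,Y) = 2.58430 bits, so
I(X;Y) = 0.97987 + 1.96776 - 2.58430 = 0.3633 bits ✓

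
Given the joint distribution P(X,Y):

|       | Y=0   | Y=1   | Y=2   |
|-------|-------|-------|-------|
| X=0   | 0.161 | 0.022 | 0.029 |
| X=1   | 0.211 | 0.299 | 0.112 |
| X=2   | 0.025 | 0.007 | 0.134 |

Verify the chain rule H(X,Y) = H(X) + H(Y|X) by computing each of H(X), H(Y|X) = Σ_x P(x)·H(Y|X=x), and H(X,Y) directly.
H(X) = 1.3306 bits, H(Y|X) = 1.2828 bits, H(X,Y) = 2.6134 bits

Marginal of X (row sums):
  P(X=0) = 0.161 + 0.022 + 0.029 = 0.212
  P(X=1) = 0.211 + 0.299 + 0.112 = 0.622
  P(X=2) = 0.025 + 0.007 + 0.134 = 0.166
H(X) = -[0.212·log₂(0.212) + 0.622·log₂(0.622) + 0.166·log₂(0.166)]
  = 0.47443 + 0.42608 + 0.43006 = 1.3306 bits

H(Y|X) = Σ_x P(x)·H(Y|X=x):
  X=0: P(X=0) = 0.212, P(Y|X=0) = (161/212, 11/106, 29/212) → H(Y|X=0) = 1.03327
  X=1: P(X=1) = 0.622, P(Y|X=1) = (211/622, 299/622, 56/311) → H(Y|X=1) = 1.48246
  X=2: P(X=2) = 0.166, P(Y|X=2) = (25/166, 7/166, 67/83) → H(Y|X=2) = 0.85333
H(Y|X) = 0.212·1.03327 + 0.622·1.48246 + 0.166·0.85333 = 1.2828 bits

H(X,Y) = -Σ_{x,y} P(x,y) log₂ P(x,y). Per-cell terms -P(x,y)·log₂P(x,y):
  X=0: 0.42421, 0.12114, 0.14813
  X=1: 0.47363, 0.52079, 0.35374
  X=2: 0.13305, 0.05011, 0.38856
Sum of the 9 terms: H(X,Y) = 2.6134 bits

Chain rule check:
  H(X) + H(Y|X) = 1.3306 + 1.2828 = 2.6134 bits
  H(X,Y) = 2.6134 bits
✓ Chain rule verified.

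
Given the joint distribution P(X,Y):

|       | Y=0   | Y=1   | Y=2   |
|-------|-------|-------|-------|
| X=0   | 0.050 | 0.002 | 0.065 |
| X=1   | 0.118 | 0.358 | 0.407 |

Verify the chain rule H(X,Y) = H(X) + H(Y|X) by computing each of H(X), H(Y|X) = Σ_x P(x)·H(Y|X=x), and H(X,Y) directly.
H(X) = 0.5207 bits, H(Y|X) = 1.3919 bits, H(X,Y) = 1.9125 bits

Marginal of X (row sums):
  P(X=0) = 0.050 + 0.002 + 0.065 = 0.117
  P(X=1) = 0.118 + 0.358 + 0.407 = 0.883
H(X) = -[0.117·log₂(0.117) + 0.883·log₂(0.883)]
  = 0.36216 + 0.15851 = 0.5207 bits

H(Y|X) = Σ_x P(x)·H(Y|X=x):
  X=0: P(X=0) = 0.117, P(Y|X=0) = (50/117, 2/117, 5/9) → H(Y|X=0) = 1.09561
  X=1: P(X=1) = 0.883, P(Y|X=1) = (118/883, 358/883, 407/883) → H(Y|X=1) = 1.43112
H(Y|X) = 0.117·1.09561 + 0.883·1.43112 = 1.3919 bits

H(X,Y) = -Σ_{x,y} P(x,y) log₂ P(x,y). Per-cell terms -P(x,y)·log₂P(x,y):
  X=0: 0.21610, 0.01793, 0.25632
  X=1: 0.36381, 0.53054, 0.52784
Sum of the 6 terms: H(X,Y) = 1.9125 bits

Chain rule check:
  H(X) + H(Y|X) = 0.5207 + 1.3919 = 1.9126 bits
  H(X,Y) = 1.9125 bits
✓ Chain rule verified (Δ = 0.0001 is 4-dp rounding noise: each of the three values was rounded independently).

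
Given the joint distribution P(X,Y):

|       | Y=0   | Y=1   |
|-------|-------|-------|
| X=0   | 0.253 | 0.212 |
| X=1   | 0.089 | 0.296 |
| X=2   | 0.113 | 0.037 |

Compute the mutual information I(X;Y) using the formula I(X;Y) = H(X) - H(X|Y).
0.1106 bits

I(X;Y) = H(X) - H(X|Y)

Marginal of X (row sums):
  P(X=0) = 0.253 + 0.212 = 0.465
  P(X=1) = 0.089 + 0.296 = 0.385
  P(X=2) = 0.113 + 0.037 = 0.150
H(X) = -[0.465·log₂(0.465) + 0.385·log₂(0.385) + 0.150·log₂(0.150)]
  = 0.513684 + 0.530172 + 0.410545 = 1.454401 bits

Marginal of Y (column sums):
  P(Y=0) = 0.253 + 0.089 + 0.113 = 0.455
  P(Y=1) = 0.212 + 0.296 + 0.037 = 0.545
H(X|Y) = Σ_y P(y)·H(X|Y=y):
  Y=0: P(Y=0) = 0.455, P(X|Y=0) = (253/455, 89/455, 113/455) → H(X|Y=0) = 1.430343
  Y=1: P(Y=1) = 0.545, P(X|Y=1) = (212/545, 296/545, 37/545) → H(X|Y=1) = 1.271641
H(X|Y) = 0.455·1.430343 + 0.545·1.271641 = 1.343850 bits

I(X;Y) = H(X) - H(X|Y) = 1.454401 - 1.343850 = 0.1106 bits

Cross-check via I(X;Y) = H(X) + H(Y) - H(X,Y): computing H(Y) from the column sums and H(X,Y) from the 6 cells in the same way gives H(Y) = 0.994149 bits and H(X,Y) = 2.337999 bits, so
I(X;Y) = 1.454401 + 0.994149 - 2.337999 = 0.1106 bits ✓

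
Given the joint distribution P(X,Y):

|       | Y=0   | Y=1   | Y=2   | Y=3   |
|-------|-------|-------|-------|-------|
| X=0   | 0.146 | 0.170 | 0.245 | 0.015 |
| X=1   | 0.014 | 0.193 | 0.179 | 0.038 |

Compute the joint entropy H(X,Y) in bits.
2.5957 bits

H(X,Y) = -Σ_{x,y} P(x,y) log₂ P(x,y). Per-cell terms -P(x,y)·log₂P(x,y):
  X=0: 0.40529, 0.43459, 0.49714, 0.09088
  X=1: 0.08622, 0.45805, 0.44427, 0.17928
Sum of the 8 terms: H(X,Y) = 2.5957 bits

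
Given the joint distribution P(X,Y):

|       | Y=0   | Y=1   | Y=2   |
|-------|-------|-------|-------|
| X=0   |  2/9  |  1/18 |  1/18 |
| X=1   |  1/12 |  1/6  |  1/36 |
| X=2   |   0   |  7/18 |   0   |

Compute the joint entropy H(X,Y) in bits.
2.3486 bits

H(X,Y) = -Σ_{x,y} P(x,y) log₂ P(x,y). Per-cell terms -P(x,y)·log₂P(x,y):
  X=0: 0.4822, 0.2317, 0.2317
  X=1: 0.2987, 0.4308, 0.1436
  X=2: 0.0000, 0.5299, 0.0000
  (cells with P = 0 contribute 0)
Sum of the 9 terms: H(X,Y) = 2.3486 bits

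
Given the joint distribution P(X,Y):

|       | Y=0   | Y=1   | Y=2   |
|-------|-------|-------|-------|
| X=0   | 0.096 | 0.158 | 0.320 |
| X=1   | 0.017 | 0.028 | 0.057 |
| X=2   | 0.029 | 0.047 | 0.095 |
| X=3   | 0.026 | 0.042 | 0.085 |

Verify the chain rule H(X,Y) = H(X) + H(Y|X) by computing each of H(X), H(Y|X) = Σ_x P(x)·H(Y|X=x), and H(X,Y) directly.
H(X) = 1.6457 bits, H(Y|X) = 1.4148 bits, H(X,Y) = 3.0605 bits

Marginal of X (row sums):
  P(X=0) = 0.096 + 0.158 + 0.320 = 0.574
  P(X=1) = 0.017 + 0.028 + 0.057 = 0.102
  P(X=2) = 0.029 + 0.047 + 0.095 = 0.171
  P(X=3) = 0.026 + 0.042 + 0.085 = 0.153
H(X) = -[0.574·log₂(0.574) + 0.102·log₂(0.102) + 0.171·log₂(0.171) + 0.153·log₂(0.153)]
  = 0.45970 + 0.33592 + 0.43570 + 0.41438 = 1.6457 bits

H(Y|X) = Σ_x P(x)·H(Y|X=x):
  X=0: P(X=0) = 0.574, P(Y|X=0) = (48/287, 79/287, 160/287) → H(Y|X=0) = 1.41374
  X=1: P(X=1) = 0.102, P(Y|X=1) = (1/6, 14/51, 19/34) → H(Y|X=1) = 1.41196
  X=2: P(X=2) = 0.171, P(Y|X=2) = (29/171, 47/171, 5/9) → H(Y|X=2) = 1.41736
  X=3: P(X=3) = 0.153, P(Y|X=3) = (26/153, 14/51, 5/9) → H(Y|X=3) = 1.41760
H(Y|X) = 0.574·1.41374 + 0.102·1.41196 + 0.171·1.41736 + 0.153·1.41760 = 1.4148 bits

H(X,Y) = -Σ_{x,y} P(x,y) log₂ P(x,y). Per-cell terms -P(x,y)·log₂P(x,y):
  X=0: 0.32456, 0.42060, 0.52603
  X=1: 0.09993, 0.14444, 0.23557
  X=2: 0.14813, 0.20733, 0.32261
  X=3: 0.13690, 0.19209, 0.30229
Sum of the 12 terms: H(X,Y) = 3.0605 bits

Chain rule check:
  H(X) + H(Y|X) = 1.6457 + 1.4148 = 3.0605 bits
  H(X,Y) = 3.0605 bits
✓ Chain rule verified.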